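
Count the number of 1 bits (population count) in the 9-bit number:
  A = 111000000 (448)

111000000
1-bits at positions (from bit 0 = LSB): 6, 7, 8
Count = 3

Answer: 3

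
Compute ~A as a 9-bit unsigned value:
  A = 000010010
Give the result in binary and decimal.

Flip each bit (0->1, 1->0):
  000010010
  111101101

Answer: 111101101 (493)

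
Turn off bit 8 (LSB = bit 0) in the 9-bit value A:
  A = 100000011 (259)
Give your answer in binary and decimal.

Mask = ~(1 << 8) = 011111111
Bit 8 of A is 1, so AND-ing with the mask clears it to 0.
  100000011
& 011111111
-----------
  000000011

Answer: 000000011 (3)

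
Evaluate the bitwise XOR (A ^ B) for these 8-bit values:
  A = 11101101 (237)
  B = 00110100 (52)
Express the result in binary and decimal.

Apply ^ to each column (1 where bits differ):
  11101101
^ 00110100
----------
  11011001

Answer: 11011001 (217)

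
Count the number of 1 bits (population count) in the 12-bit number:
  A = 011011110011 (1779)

011011110011
1-bits at positions (from bit 0 = LSB): 0, 1, 4, 5, 6, 7, 9, 10
Count = 8

Answer: 8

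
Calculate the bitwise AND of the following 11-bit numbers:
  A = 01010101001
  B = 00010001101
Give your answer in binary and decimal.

Apply & to each column (1 only where both bits are 1):
  01010101001
& 00010001101
-------------
  00010001001

Answer: 00010001001 (137)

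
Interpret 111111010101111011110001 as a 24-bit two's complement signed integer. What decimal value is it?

MSB is 1, so the value is negative. Find the magnitude:
1. Invert bits:  000000101010000100001110
2. Add 1:        000000101010000100001111  = 172303
3. Apply sign:   -172303

Answer: -172303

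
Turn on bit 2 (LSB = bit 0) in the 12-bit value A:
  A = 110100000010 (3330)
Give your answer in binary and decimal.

Mask = 1 << 2 = 000000000100
Bit 2 of A is 0, so OR-ing with the mask flips it to 1.
  110100000010
| 000000000100
--------------
  110100000110

Answer: 110100000110 (3334)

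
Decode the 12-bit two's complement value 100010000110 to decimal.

MSB is 1, so the value is negative. Find the magnitude:
1. Invert bits:  011101111001
2. Add 1:        011101111010  = 1914
3. Apply sign:   -1914

Answer: -1914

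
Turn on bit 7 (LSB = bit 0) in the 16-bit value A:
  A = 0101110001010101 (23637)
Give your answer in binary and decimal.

Mask = 1 << 7 = 0000000010000000
Bit 7 of A is 0, so OR-ing with the mask flips it to 1.
  0101110001010101
| 0000000010000000
------------------
  0101110011010101

Answer: 0101110011010101 (23765)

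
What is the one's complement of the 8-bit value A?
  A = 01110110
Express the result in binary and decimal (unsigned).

Flip each bit (0->1, 1->0):
  01110110
  10001001

Answer: 10001001 (137)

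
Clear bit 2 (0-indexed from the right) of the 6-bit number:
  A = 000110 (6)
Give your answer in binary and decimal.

Mask = ~(1 << 2) = 111011
Bit 2 of A is 1, so AND-ing with the mask clears it to 0.
  000110
& 111011
--------
  000010

Answer: 000010 (2)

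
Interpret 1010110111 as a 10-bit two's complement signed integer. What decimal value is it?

MSB is 1, so the value is negative. Find the magnitude:
1. Invert bits:  0101001000
2. Add 1:        0101001001  = 329
3. Apply sign:   -329

Answer: -329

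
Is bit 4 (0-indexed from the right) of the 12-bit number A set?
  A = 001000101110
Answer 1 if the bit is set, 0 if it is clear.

Bit 4 is the 5th from the right.
  001000101110
         ^
That bit is 0.

Answer: 0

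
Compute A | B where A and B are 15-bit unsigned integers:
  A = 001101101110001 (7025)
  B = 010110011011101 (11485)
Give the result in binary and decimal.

Apply | to each column (1 where either bit is 1):
  001101101110001
| 010110011011101
-----------------
  011111111111101

Answer: 011111111111101 (16381)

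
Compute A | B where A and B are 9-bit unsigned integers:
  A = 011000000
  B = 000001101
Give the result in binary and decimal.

Apply | to each column (1 where either bit is 1):
  011000000
| 000001101
-----------
  011001101

Answer: 011001101 (205)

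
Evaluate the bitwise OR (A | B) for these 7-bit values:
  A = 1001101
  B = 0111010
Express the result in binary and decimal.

Apply | to each column (1 where either bit is 1):
  1001101
| 0111010
---------
  1111111

Answer: 1111111 (127)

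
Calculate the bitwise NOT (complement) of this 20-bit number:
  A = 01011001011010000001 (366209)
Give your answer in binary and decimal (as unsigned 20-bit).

Flip each bit (0->1, 1->0):
  01011001011010000001
  10100110100101111110

Answer: 10100110100101111110 (682366)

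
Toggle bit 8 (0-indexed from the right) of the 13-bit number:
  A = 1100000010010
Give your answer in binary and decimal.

Mask = 1 << 8 = 0000100000000
Bit 8 of A is 0; XOR with the mask flips it to 1.
  1100000010010
^ 0000100000000
---------------
  1100100010010

Answer: 1100100010010 (6418)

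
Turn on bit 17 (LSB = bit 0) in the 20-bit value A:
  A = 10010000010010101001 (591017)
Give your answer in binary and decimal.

Mask = 1 << 17 = 00100000000000000000
Bit 17 of A is 0, so OR-ing with the mask flips it to 1.
  10010000010010101001
| 00100000000000000000
----------------------
  10110000010010101001

Answer: 10110000010010101001 (722089)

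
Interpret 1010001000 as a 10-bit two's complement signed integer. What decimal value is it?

MSB is 1, so the value is negative. Find the magnitude:
1. Invert bits:  0101110111
2. Add 1:        0101111000  = 376
3. Apply sign:   -376

Answer: -376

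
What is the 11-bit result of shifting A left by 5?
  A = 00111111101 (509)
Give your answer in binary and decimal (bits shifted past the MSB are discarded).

Shift left by 5: drop the top 5 bit(s), append 5 zero(s) on the right.
  00111111101  ->  discard [00111], keep [111101], append 00000
= 11110100000

Answer: 11110100000 (1952)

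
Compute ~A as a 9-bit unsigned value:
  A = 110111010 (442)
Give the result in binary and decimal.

Flip each bit (0->1, 1->0):
  110111010
  001000101

Answer: 001000101 (69)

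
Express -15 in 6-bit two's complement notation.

1. Binary of +15:  001111
2. Invert bits:     110000
3. Add 1:           110001

Answer: 110001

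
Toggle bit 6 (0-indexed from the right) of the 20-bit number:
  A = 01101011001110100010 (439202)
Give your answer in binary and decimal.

Mask = 1 << 6 = 00000000000001000000
Bit 6 of A is 0; XOR with the mask flips it to 1.
  01101011001110100010
^ 00000000000001000000
----------------------
  01101011001111100010

Answer: 01101011001111100010 (439266)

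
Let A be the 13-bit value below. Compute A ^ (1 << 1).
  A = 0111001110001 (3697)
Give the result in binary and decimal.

Mask = 1 << 1 = 0000000000010
Bit 1 of A is 0; XOR with the mask flips it to 1.
  0111001110001
^ 0000000000010
---------------
  0111001110011

Answer: 0111001110011 (3699)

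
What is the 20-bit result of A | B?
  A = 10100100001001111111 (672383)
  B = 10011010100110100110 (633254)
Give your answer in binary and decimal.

Apply | to each column (1 where either bit is 1):
  10100100001001111111
| 10011010100110100110
----------------------
  10111110101111111111

Answer: 10111110101111111111 (781311)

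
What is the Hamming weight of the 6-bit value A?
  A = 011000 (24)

011000
1-bits at positions (from bit 0 = LSB): 3, 4
Count = 2

Answer: 2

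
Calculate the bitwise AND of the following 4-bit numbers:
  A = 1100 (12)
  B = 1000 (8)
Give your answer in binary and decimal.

Apply & to each column (1 only where both bits are 1):
  1100
& 1000
------
  1000

Answer: 1000 (8)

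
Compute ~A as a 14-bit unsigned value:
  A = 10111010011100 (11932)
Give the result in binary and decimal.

Flip each bit (0->1, 1->0):
  10111010011100
  01000101100011

Answer: 01000101100011 (4451)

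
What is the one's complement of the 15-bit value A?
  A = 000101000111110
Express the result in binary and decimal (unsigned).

Flip each bit (0->1, 1->0):
  000101000111110
  111010111000001

Answer: 111010111000001 (30145)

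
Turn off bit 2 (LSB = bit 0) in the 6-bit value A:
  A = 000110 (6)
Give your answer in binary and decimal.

Mask = ~(1 << 2) = 111011
Bit 2 of A is 1, so AND-ing with the mask clears it to 0.
  000110
& 111011
--------
  000010

Answer: 000010 (2)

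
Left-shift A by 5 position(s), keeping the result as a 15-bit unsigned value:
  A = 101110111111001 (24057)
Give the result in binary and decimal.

Shift left by 5: drop the top 5 bit(s), append 5 zero(s) on the right.
  101110111111001  ->  discard [10111], keep [0111111001], append 00000
= 011111100100000

Answer: 011111100100000 (16160)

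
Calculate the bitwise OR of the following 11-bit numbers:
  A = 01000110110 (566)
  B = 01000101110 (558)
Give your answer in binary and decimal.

Apply | to each column (1 where either bit is 1):
  01000110110
| 01000101110
-------------
  01000111110

Answer: 01000111110 (574)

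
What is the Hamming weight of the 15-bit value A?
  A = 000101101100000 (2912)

000101101100000
1-bits at positions (from bit 0 = LSB): 5, 6, 8, 9, 11
Count = 5

Answer: 5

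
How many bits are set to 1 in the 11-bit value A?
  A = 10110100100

10110100100
1-bits at positions (from bit 0 = LSB): 2, 5, 7, 8, 10
Count = 5

Answer: 5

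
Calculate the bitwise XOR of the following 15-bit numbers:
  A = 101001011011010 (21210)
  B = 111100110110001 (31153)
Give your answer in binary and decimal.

Apply ^ to each column (1 where bits differ):
  101001011011010
^ 111100110110001
-----------------
  010101101101011

Answer: 010101101101011 (11115)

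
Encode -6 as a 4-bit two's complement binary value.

1. Binary of +6:  0110
2. Invert bits:     1001
3. Add 1:           1010

Answer: 1010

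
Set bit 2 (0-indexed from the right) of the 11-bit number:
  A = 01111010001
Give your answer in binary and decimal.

Mask = 1 << 2 = 00000000100
Bit 2 of A is 0, so OR-ing with the mask flips it to 1.
  01111010001
| 00000000100
-------------
  01111010101

Answer: 01111010101 (981)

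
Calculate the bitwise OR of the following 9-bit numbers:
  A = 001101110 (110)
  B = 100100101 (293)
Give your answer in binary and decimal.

Apply | to each column (1 where either bit is 1):
  001101110
| 100100101
-----------
  101101111

Answer: 101101111 (367)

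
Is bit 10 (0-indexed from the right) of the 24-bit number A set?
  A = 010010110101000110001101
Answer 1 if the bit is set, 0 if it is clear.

Bit 10 is the 11th from the right.
  010010110101000110001101
               ^
That bit is 0.

Answer: 0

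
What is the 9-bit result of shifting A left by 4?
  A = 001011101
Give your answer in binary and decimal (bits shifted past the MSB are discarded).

Shift left by 4: drop the top 4 bit(s), append 4 zero(s) on the right.
  001011101  ->  discard [0010], keep [11101], append 0000
= 111010000

Answer: 111010000 (464)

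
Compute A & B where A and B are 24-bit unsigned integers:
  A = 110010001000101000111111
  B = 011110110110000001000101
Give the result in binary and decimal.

Apply & to each column (1 only where both bits are 1):
  110010001000101000111111
& 011110110110000001000101
--------------------------
  010010000000000000000101

Answer: 010010000000000000000101 (4718597)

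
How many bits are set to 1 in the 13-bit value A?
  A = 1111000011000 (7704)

1111000011000
1-bits at positions (from bit 0 = LSB): 3, 4, 9, 10, 11, 12
Count = 6

Answer: 6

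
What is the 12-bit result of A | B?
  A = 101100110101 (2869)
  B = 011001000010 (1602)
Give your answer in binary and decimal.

Apply | to each column (1 where either bit is 1):
  101100110101
| 011001000010
--------------
  111101110111

Answer: 111101110111 (3959)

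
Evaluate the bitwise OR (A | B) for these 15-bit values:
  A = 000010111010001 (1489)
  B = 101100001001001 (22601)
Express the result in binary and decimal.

Apply | to each column (1 where either bit is 1):
  000010111010001
| 101100001001001
-----------------
  101110111011001

Answer: 101110111011001 (24025)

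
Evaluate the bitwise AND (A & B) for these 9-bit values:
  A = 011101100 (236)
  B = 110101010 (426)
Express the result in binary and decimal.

Apply & to each column (1 only where both bits are 1):
  011101100
& 110101010
-----------
  010101000

Answer: 010101000 (168)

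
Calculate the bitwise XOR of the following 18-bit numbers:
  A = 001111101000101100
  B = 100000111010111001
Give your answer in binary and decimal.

Apply ^ to each column (1 where bits differ):
  001111101000101100
^ 100000111010111001
--------------------
  101111010010010101

Answer: 101111010010010101 (193685)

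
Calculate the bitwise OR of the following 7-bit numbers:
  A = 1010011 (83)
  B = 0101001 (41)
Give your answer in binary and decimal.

Apply | to each column (1 where either bit is 1):
  1010011
| 0101001
---------
  1111011

Answer: 1111011 (123)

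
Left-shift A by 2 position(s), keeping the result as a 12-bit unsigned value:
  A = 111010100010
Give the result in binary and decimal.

Shift left by 2: drop the top 2 bit(s), append 2 zero(s) on the right.
  111010100010  ->  discard [11], keep [1010100010], append 00
= 101010001000

Answer: 101010001000 (2696)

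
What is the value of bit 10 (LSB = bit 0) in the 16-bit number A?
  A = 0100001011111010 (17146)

Bit 10 is the 11th from the right.
  0100001011111010
       ^
That bit is 0.

Answer: 0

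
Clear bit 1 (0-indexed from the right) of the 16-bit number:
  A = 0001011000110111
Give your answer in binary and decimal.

Mask = ~(1 << 1) = 1111111111111101
Bit 1 of A is 1, so AND-ing with the mask clears it to 0.
  0001011000110111
& 1111111111111101
------------------
  0001011000110101

Answer: 0001011000110101 (5685)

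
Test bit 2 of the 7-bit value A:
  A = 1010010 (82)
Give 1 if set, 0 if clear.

Bit 2 is the 3rd from the right.
  1010010
      ^
That bit is 0.

Answer: 0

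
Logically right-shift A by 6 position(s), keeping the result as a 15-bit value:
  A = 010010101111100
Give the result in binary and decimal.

Logical shift right by 6: drop the bottom 6 bit(s), prepend 6 zero(s) on the left.
  010010101111100  ->  keep [010010101], discard [111100], prepend 000000
= 000000010010101

Answer: 000000010010101 (149)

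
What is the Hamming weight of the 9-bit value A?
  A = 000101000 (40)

000101000
1-bits at positions (from bit 0 = LSB): 3, 5
Count = 2

Answer: 2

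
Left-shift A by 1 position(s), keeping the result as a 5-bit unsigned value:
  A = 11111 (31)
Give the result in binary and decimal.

Shift left by 1: drop the top 1 bit(s), append 1 zero(s) on the right.
  11111  ->  discard [1], keep [1111], append 0
= 11110

Answer: 11110 (30)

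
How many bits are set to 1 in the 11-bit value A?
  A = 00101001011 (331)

00101001011
1-bits at positions (from bit 0 = LSB): 0, 1, 3, 6, 8
Count = 5

Answer: 5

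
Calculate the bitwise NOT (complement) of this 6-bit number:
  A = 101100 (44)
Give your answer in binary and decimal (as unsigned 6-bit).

Flip each bit (0->1, 1->0):
  101100
  010011

Answer: 010011 (19)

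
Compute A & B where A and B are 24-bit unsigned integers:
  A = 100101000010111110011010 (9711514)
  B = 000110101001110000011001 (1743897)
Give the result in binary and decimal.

Apply & to each column (1 only where both bits are 1):
  100101000010111110011010
& 000110101001110000011001
--------------------------
  000100000000110000011000

Answer: 000100000000110000011000 (1051672)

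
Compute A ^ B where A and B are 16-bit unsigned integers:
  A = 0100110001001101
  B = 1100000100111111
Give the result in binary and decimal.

Apply ^ to each column (1 where bits differ):
  0100110001001101
^ 1100000100111111
------------------
  1000110101110010

Answer: 1000110101110010 (36210)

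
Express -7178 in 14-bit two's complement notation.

1. Binary of +7178:  01110000001010
2. Invert bits:     10001111110101
3. Add 1:           10001111110110

Answer: 10001111110110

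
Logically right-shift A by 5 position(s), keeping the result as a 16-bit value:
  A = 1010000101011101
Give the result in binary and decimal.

Logical shift right by 5: drop the bottom 5 bit(s), prepend 5 zero(s) on the left.
  1010000101011101  ->  keep [10100001010], discard [11101], prepend 00000
= 0000010100001010

Answer: 0000010100001010 (1290)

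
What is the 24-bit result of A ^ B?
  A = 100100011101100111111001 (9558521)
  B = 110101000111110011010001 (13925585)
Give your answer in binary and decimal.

Apply ^ to each column (1 where bits differ):
  100100011101100111111001
^ 110101000111110011010001
--------------------------
  010001011010010100101000

Answer: 010001011010010100101000 (4564264)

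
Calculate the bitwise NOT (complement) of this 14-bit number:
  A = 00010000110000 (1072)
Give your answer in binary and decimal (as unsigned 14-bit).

Flip each bit (0->1, 1->0):
  00010000110000
  11101111001111

Answer: 11101111001111 (15311)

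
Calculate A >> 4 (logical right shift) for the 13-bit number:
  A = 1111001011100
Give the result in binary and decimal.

Logical shift right by 4: drop the bottom 4 bit(s), prepend 4 zero(s) on the left.
  1111001011100  ->  keep [111100101], discard [1100], prepend 0000
= 0000111100101

Answer: 0000111100101 (485)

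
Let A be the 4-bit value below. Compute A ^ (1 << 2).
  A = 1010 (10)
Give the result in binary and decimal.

Mask = 1 << 2 = 0100
Bit 2 of A is 0; XOR with the mask flips it to 1.
  1010
^ 0100
------
  1110

Answer: 1110 (14)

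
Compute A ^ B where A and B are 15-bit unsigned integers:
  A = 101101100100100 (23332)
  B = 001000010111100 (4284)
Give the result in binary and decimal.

Apply ^ to each column (1 where bits differ):
  101101100100100
^ 001000010111100
-----------------
  100101110011000

Answer: 100101110011000 (19352)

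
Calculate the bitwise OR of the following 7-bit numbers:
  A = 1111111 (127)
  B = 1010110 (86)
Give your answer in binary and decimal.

Apply | to each column (1 where either bit is 1):
  1111111
| 1010110
---------
  1111111

Answer: 1111111 (127)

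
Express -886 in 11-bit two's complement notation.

1. Binary of +886:  01101110110
2. Invert bits:     10010001001
3. Add 1:           10010001010

Answer: 10010001010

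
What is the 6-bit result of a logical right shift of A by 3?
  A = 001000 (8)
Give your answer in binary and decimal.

Logical shift right by 3: drop the bottom 3 bit(s), prepend 3 zero(s) on the left.
  001000  ->  keep [001], discard [000], prepend 000
= 000001

Answer: 000001 (1)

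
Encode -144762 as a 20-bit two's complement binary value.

1. Binary of +144762:  00100011010101111010
2. Invert bits:     11011100101010000101
3. Add 1:           11011100101010000110

Answer: 11011100101010000110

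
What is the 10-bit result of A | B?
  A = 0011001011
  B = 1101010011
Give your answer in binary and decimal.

Apply | to each column (1 where either bit is 1):
  0011001011
| 1101010011
------------
  1111011011

Answer: 1111011011 (987)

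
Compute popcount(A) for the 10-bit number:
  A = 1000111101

1000111101
1-bits at positions (from bit 0 = LSB): 0, 2, 3, 4, 5, 9
Count = 6

Answer: 6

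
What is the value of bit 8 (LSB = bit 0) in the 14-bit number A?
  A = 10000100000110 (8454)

Bit 8 is the 9th from the right.
  10000100000110
       ^
That bit is 1.

Answer: 1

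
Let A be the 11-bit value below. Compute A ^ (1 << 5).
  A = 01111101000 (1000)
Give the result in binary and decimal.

Mask = 1 << 5 = 00000100000
Bit 5 of A is 1; XOR with the mask flips it to 0.
  01111101000
^ 00000100000
-------------
  01111001000

Answer: 01111001000 (968)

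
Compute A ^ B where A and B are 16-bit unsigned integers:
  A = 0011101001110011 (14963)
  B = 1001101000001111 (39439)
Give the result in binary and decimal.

Apply ^ to each column (1 where bits differ):
  0011101001110011
^ 1001101000001111
------------------
  1010000001111100

Answer: 1010000001111100 (41084)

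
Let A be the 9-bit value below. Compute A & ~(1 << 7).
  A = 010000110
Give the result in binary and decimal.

Mask = ~(1 << 7) = 101111111
Bit 7 of A is 1, so AND-ing with the mask clears it to 0.
  010000110
& 101111111
-----------
  000000110

Answer: 000000110 (6)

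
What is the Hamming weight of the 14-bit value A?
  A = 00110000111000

00110000111000
1-bits at positions (from bit 0 = LSB): 3, 4, 5, 10, 11
Count = 5

Answer: 5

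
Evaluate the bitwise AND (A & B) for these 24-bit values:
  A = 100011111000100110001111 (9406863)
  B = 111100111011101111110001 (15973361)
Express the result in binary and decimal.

Apply & to each column (1 only where both bits are 1):
  100011111000100110001111
& 111100111011101111110001
--------------------------
  100000111000100110000001

Answer: 100000111000100110000001 (8620417)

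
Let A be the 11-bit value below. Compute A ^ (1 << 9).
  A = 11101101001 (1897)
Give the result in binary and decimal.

Mask = 1 << 9 = 01000000000
Bit 9 of A is 1; XOR with the mask flips it to 0.
  11101101001
^ 01000000000
-------------
  10101101001

Answer: 10101101001 (1385)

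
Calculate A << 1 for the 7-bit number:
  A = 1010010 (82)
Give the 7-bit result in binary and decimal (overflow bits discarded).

Shift left by 1: drop the top 1 bit(s), append 1 zero(s) on the right.
  1010010  ->  discard [1], keep [010010], append 0
= 0100100

Answer: 0100100 (36)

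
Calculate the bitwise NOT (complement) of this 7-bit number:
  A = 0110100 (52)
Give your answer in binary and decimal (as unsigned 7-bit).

Flip each bit (0->1, 1->0):
  0110100
  1001011

Answer: 1001011 (75)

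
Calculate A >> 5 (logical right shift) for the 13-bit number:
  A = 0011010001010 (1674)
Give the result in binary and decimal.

Logical shift right by 5: drop the bottom 5 bit(s), prepend 5 zero(s) on the left.
  0011010001010  ->  keep [00110100], discard [01010], prepend 00000
= 0000000110100

Answer: 0000000110100 (52)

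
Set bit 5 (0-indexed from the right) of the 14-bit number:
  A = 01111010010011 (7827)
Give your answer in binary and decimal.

Mask = 1 << 5 = 00000000100000
Bit 5 of A is 0, so OR-ing with the mask flips it to 1.
  01111010010011
| 00000000100000
----------------
  01111010110011

Answer: 01111010110011 (7859)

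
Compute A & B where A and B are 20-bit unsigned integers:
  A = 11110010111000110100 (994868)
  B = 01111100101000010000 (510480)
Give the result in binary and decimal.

Apply & to each column (1 only where both bits are 1):
  11110010111000110100
& 01111100101000010000
----------------------
  01110000101000010000

Answer: 01110000101000010000 (461328)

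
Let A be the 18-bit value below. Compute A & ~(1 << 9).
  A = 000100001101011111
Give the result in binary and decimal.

Mask = ~(1 << 9) = 111111110111111111
Bit 9 of A is 1, so AND-ing with the mask clears it to 0.
  000100001101011111
& 111111110111111111
--------------------
  000100000101011111

Answer: 000100000101011111 (16735)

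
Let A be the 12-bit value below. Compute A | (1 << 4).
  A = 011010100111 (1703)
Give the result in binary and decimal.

Mask = 1 << 4 = 000000010000
Bit 4 of A is 0, so OR-ing with the mask flips it to 1.
  011010100111
| 000000010000
--------------
  011010110111

Answer: 011010110111 (1719)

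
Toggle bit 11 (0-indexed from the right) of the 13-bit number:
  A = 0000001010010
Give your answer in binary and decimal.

Mask = 1 << 11 = 0100000000000
Bit 11 of A is 0; XOR with the mask flips it to 1.
  0000001010010
^ 0100000000000
---------------
  0100001010010

Answer: 0100001010010 (2130)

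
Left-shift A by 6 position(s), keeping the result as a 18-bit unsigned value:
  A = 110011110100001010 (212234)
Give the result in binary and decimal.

Shift left by 6: drop the top 6 bit(s), append 6 zero(s) on the right.
  110011110100001010  ->  discard [110011], keep [110100001010], append 000000
= 110100001010000000

Answer: 110100001010000000 (213632)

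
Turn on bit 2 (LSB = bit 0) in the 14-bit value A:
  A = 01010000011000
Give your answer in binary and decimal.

Mask = 1 << 2 = 00000000000100
Bit 2 of A is 0, so OR-ing with the mask flips it to 1.
  01010000011000
| 00000000000100
----------------
  01010000011100

Answer: 01010000011100 (5148)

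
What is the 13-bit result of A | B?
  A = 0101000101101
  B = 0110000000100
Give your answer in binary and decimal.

Apply | to each column (1 where either bit is 1):
  0101000101101
| 0110000000100
---------------
  0111000101101

Answer: 0111000101101 (3629)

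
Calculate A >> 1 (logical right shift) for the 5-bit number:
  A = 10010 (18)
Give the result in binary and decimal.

Logical shift right by 1: drop the bottom 1 bit(s), prepend 1 zero(s) on the left.
  10010  ->  keep [1001], discard [0], prepend 0
= 01001

Answer: 01001 (9)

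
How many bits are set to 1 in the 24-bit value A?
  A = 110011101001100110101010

110011101001100110101010
1-bits at positions (from bit 0 = LSB): 1, 3, 5, 7, 8, 11, 12, 15, 17, 18, 19, 22, 23
Count = 13

Answer: 13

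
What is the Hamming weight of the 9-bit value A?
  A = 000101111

000101111
1-bits at positions (from bit 0 = LSB): 0, 1, 2, 3, 5
Count = 5

Answer: 5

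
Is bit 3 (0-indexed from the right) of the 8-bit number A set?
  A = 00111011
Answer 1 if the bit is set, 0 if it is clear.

Bit 3 is the 4th from the right.
  00111011
      ^
That bit is 1.

Answer: 1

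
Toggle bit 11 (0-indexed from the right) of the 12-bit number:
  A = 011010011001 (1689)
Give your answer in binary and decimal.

Mask = 1 << 11 = 100000000000
Bit 11 of A is 0; XOR with the mask flips it to 1.
  011010011001
^ 100000000000
--------------
  111010011001

Answer: 111010011001 (3737)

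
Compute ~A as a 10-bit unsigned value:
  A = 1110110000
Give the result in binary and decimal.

Flip each bit (0->1, 1->0):
  1110110000
  0001001111

Answer: 0001001111 (79)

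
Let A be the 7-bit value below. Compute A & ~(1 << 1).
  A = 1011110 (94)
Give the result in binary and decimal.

Mask = ~(1 << 1) = 1111101
Bit 1 of A is 1, so AND-ing with the mask clears it to 0.
  1011110
& 1111101
---------
  1011100

Answer: 1011100 (92)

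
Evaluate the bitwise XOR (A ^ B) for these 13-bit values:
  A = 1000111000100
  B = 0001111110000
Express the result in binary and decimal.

Apply ^ to each column (1 where bits differ):
  1000111000100
^ 0001111110000
---------------
  1001000110100

Answer: 1001000110100 (4660)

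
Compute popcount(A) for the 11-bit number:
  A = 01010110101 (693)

01010110101
1-bits at positions (from bit 0 = LSB): 0, 2, 4, 5, 7, 9
Count = 6

Answer: 6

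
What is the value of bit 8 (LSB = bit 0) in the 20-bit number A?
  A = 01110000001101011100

Bit 8 is the 9th from the right.
  01110000001101011100
             ^
That bit is 1.

Answer: 1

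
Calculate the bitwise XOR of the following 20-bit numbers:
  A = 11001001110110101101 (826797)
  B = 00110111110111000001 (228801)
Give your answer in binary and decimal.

Apply ^ to each column (1 where bits differ):
  11001001110110101101
^ 00110111110111000001
----------------------
  11111110000001101100

Answer: 11111110000001101100 (1040492)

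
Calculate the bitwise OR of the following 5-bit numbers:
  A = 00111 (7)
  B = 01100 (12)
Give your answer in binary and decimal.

Apply | to each column (1 where either bit is 1):
  00111
| 01100
-------
  01111

Answer: 01111 (15)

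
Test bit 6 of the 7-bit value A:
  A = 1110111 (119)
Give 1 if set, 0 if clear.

Bit 6 is the 7th from the right.
  1110111
  ^
That bit is 1.

Answer: 1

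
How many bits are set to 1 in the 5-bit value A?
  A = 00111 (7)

00111
1-bits at positions (from bit 0 = LSB): 0, 1, 2
Count = 3

Answer: 3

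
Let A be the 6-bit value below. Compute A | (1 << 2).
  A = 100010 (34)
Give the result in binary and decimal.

Mask = 1 << 2 = 000100
Bit 2 of A is 0, so OR-ing with the mask flips it to 1.
  100010
| 000100
--------
  100110

Answer: 100110 (38)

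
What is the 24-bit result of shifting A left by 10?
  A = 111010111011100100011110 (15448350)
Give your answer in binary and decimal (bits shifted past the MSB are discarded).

Shift left by 10: drop the top 10 bit(s), append 10 zero(s) on the right.
  111010111011100100011110  ->  discard [1110101110], keep [11100100011110], append 0000000000
= 111001000111100000000000

Answer: 111001000111100000000000 (14972928)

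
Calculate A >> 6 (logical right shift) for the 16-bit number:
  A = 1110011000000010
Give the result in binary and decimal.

Logical shift right by 6: drop the bottom 6 bit(s), prepend 6 zero(s) on the left.
  1110011000000010  ->  keep [1110011000], discard [000010], prepend 000000
= 0000001110011000

Answer: 0000001110011000 (920)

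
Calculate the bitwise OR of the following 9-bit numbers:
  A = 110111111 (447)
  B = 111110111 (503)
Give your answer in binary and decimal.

Apply | to each column (1 where either bit is 1):
  110111111
| 111110111
-----------
  111111111

Answer: 111111111 (511)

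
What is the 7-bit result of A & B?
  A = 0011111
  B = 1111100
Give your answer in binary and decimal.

Apply & to each column (1 only where both bits are 1):
  0011111
& 1111100
---------
  0011100

Answer: 0011100 (28)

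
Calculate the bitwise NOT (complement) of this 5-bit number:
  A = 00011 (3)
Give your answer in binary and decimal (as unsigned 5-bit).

Flip each bit (0->1, 1->0):
  00011
  11100

Answer: 11100 (28)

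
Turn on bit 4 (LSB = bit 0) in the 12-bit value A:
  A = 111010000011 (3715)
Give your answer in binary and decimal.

Mask = 1 << 4 = 000000010000
Bit 4 of A is 0, so OR-ing with the mask flips it to 1.
  111010000011
| 000000010000
--------------
  111010010011

Answer: 111010010011 (3731)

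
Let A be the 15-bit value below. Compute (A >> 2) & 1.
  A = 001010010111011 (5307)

Bit 2 is the 3rd from the right.
  001010010111011
              ^
That bit is 0.

Answer: 0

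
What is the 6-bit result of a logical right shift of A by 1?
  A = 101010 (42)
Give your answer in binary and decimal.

Logical shift right by 1: drop the bottom 1 bit(s), prepend 1 zero(s) on the left.
  101010  ->  keep [10101], discard [0], prepend 0
= 010101

Answer: 010101 (21)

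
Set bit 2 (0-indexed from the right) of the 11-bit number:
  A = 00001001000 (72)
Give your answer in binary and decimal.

Mask = 1 << 2 = 00000000100
Bit 2 of A is 0, so OR-ing with the mask flips it to 1.
  00001001000
| 00000000100
-------------
  00001001100

Answer: 00001001100 (76)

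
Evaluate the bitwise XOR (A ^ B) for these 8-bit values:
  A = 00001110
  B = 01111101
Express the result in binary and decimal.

Apply ^ to each column (1 where bits differ):
  00001110
^ 01111101
----------
  01110011

Answer: 01110011 (115)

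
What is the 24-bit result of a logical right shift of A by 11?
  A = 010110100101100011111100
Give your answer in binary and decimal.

Logical shift right by 11: drop the bottom 11 bit(s), prepend 11 zero(s) on the left.
  010110100101100011111100  ->  keep [0101101001011], discard [00011111100], prepend 00000000000
= 000000000000101101001011

Answer: 000000000000101101001011 (2891)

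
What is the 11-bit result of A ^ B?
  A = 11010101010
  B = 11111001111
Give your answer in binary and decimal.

Apply ^ to each column (1 where bits differ):
  11010101010
^ 11111001111
-------------
  00101100101

Answer: 00101100101 (357)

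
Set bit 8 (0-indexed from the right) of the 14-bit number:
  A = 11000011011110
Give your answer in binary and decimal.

Mask = 1 << 8 = 00000100000000
Bit 8 of A is 0, so OR-ing with the mask flips it to 1.
  11000011011110
| 00000100000000
----------------
  11000111011110

Answer: 11000111011110 (12766)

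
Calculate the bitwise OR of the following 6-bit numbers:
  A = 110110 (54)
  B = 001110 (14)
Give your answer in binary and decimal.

Apply | to each column (1 where either bit is 1):
  110110
| 001110
--------
  111110

Answer: 111110 (62)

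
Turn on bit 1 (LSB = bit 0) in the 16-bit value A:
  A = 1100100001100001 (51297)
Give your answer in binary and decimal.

Mask = 1 << 1 = 0000000000000010
Bit 1 of A is 0, so OR-ing with the mask flips it to 1.
  1100100001100001
| 0000000000000010
------------------
  1100100001100011

Answer: 1100100001100011 (51299)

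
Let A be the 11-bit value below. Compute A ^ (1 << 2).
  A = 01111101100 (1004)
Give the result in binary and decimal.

Mask = 1 << 2 = 00000000100
Bit 2 of A is 1; XOR with the mask flips it to 0.
  01111101100
^ 00000000100
-------------
  01111101000

Answer: 01111101000 (1000)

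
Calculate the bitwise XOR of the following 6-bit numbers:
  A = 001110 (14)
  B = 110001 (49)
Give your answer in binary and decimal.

Apply ^ to each column (1 where bits differ):
  001110
^ 110001
--------
  111111

Answer: 111111 (63)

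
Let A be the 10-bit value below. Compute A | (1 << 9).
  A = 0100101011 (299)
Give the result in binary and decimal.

Mask = 1 << 9 = 1000000000
Bit 9 of A is 0, so OR-ing with the mask flips it to 1.
  0100101011
| 1000000000
------------
  1100101011

Answer: 1100101011 (811)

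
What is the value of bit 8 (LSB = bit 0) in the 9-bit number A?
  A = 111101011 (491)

Bit 8 is the 9th from the right.
  111101011
  ^
That bit is 1.

Answer: 1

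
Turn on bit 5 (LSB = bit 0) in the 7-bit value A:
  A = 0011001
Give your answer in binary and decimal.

Mask = 1 << 5 = 0100000
Bit 5 of A is 0, so OR-ing with the mask flips it to 1.
  0011001
| 0100000
---------
  0111001

Answer: 0111001 (57)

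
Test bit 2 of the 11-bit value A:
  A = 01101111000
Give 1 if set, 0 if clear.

Bit 2 is the 3rd from the right.
  01101111000
          ^
That bit is 0.

Answer: 0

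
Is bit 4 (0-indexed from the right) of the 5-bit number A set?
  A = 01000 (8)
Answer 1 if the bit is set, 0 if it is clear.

Bit 4 is the 5th from the right.
  01000
  ^
That bit is 0.

Answer: 0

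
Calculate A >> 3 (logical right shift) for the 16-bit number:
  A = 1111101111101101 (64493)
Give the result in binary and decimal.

Logical shift right by 3: drop the bottom 3 bit(s), prepend 3 zero(s) on the left.
  1111101111101101  ->  keep [1111101111101], discard [101], prepend 000
= 0001111101111101

Answer: 0001111101111101 (8061)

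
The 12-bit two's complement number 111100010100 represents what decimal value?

MSB is 1, so the value is negative. Find the magnitude:
1. Invert bits:  000011101011
2. Add 1:        000011101100  = 236
3. Apply sign:   -236

Answer: -236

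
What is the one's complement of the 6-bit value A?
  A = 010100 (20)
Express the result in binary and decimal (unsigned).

Flip each bit (0->1, 1->0):
  010100
  101011

Answer: 101011 (43)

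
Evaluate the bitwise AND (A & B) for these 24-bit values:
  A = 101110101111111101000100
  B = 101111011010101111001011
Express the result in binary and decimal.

Apply & to each column (1 only where both bits are 1):
  101110101111111101000100
& 101111011010101111001011
--------------------------
  101110001010101101000000

Answer: 101110001010101101000000 (12102464)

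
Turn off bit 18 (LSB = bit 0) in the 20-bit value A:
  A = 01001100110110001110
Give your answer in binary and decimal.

Mask = ~(1 << 18) = 10111111111111111111
Bit 18 of A is 1, so AND-ing with the mask clears it to 0.
  01001100110110001110
& 10111111111111111111
----------------------
  00001100110110001110

Answer: 00001100110110001110 (52622)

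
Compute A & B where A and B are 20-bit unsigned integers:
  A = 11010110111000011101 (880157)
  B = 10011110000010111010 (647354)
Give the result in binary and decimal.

Apply & to each column (1 only where both bits are 1):
  11010110111000011101
& 10011110000010111010
----------------------
  10010110000000011000

Answer: 10010110000000011000 (614424)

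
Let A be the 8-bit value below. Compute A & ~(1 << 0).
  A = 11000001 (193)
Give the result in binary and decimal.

Mask = ~(1 << 0) = 11111110
Bit 0 of A is 1, so AND-ing with the mask clears it to 0.
  11000001
& 11111110
----------
  11000000

Answer: 11000000 (192)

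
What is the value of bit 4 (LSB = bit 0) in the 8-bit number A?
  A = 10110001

Bit 4 is the 5th from the right.
  10110001
     ^
That bit is 1.

Answer: 1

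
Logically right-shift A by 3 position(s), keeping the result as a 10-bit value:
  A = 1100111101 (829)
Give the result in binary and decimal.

Logical shift right by 3: drop the bottom 3 bit(s), prepend 3 zero(s) on the left.
  1100111101  ->  keep [1100111], discard [101], prepend 000
= 0001100111

Answer: 0001100111 (103)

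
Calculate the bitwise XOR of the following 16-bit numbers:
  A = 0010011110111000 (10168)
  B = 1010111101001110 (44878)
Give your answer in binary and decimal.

Apply ^ to each column (1 where bits differ):
  0010011110111000
^ 1010111101001110
------------------
  1000100011110110

Answer: 1000100011110110 (35062)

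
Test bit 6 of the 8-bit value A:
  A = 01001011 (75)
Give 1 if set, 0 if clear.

Bit 6 is the 7th from the right.
  01001011
   ^
That bit is 1.

Answer: 1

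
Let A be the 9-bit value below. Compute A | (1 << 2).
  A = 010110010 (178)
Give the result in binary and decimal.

Mask = 1 << 2 = 000000100
Bit 2 of A is 0, so OR-ing with the mask flips it to 1.
  010110010
| 000000100
-----------
  010110110

Answer: 010110110 (182)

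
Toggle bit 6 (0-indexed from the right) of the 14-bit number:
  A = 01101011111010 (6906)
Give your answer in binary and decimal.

Mask = 1 << 6 = 00000001000000
Bit 6 of A is 1; XOR with the mask flips it to 0.
  01101011111010
^ 00000001000000
----------------
  01101010111010

Answer: 01101010111010 (6842)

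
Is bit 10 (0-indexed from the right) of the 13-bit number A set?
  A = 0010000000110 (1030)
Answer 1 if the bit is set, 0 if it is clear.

Bit 10 is the 11th from the right.
  0010000000110
    ^
That bit is 1.

Answer: 1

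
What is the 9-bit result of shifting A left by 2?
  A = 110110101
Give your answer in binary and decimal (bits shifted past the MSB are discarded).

Shift left by 2: drop the top 2 bit(s), append 2 zero(s) on the right.
  110110101  ->  discard [11], keep [0110101], append 00
= 011010100

Answer: 011010100 (212)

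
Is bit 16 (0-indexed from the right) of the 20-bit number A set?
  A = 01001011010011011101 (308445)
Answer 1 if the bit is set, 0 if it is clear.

Bit 16 is the 17th from the right.
  01001011010011011101
     ^
That bit is 0.

Answer: 0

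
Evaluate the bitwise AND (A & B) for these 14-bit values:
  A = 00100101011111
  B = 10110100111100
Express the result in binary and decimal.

Apply & to each column (1 only where both bits are 1):
  00100101011111
& 10110100111100
----------------
  00100100011100

Answer: 00100100011100 (2332)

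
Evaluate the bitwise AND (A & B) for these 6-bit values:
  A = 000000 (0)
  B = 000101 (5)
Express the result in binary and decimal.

Apply & to each column (1 only where both bits are 1):
  000000
& 000101
--------
  000000

Answer: 000000 (0)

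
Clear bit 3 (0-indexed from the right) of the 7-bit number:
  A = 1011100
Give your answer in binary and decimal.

Mask = ~(1 << 3) = 1110111
Bit 3 of A is 1, so AND-ing with the mask clears it to 0.
  1011100
& 1110111
---------
  1010100

Answer: 1010100 (84)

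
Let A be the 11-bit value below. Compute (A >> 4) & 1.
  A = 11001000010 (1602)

Bit 4 is the 5th from the right.
  11001000010
        ^
That bit is 0.

Answer: 0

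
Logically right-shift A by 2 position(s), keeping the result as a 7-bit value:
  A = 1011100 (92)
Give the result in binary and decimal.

Logical shift right by 2: drop the bottom 2 bit(s), prepend 2 zero(s) on the left.
  1011100  ->  keep [10111], discard [00], prepend 00
= 0010111

Answer: 0010111 (23)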